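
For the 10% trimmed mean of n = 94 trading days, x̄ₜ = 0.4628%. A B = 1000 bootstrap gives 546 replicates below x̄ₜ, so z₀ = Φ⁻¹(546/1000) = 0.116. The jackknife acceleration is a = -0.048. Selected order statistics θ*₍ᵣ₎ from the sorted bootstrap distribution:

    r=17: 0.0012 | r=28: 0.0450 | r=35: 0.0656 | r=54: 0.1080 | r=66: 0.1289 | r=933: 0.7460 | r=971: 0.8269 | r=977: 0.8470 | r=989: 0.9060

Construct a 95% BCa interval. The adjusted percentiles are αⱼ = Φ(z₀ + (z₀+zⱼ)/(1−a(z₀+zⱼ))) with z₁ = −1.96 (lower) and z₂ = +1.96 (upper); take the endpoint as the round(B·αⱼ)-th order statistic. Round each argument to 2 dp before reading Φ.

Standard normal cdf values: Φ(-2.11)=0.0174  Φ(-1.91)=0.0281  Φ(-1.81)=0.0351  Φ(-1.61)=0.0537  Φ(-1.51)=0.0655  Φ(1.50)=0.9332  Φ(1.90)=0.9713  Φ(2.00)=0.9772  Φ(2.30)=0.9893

Lower: z₀ + z₁ = 0.116 + (-1.960) = -1.844; 1 − a(z₀+z₁) = 1 − (-0.048)(-1.844) = 0.9115; argument = 0.116 + (-1.844)/0.9115 = -1.9071 → -1.91.
α₁ = Φ(-1.91) = 0.0281; rank = round(1000 × 0.0281) = 28; θ*₍28₎ = 0.0450.
Upper: z₀ + z₂ = 2.076; 1 − a(z₀+z₂) = 1.0996; argument = 2.0039 → 2.00; α₂ = 0.9772; rank = 977; θ*₍977₎ = 0.8470.

(0.0450, 0.8470)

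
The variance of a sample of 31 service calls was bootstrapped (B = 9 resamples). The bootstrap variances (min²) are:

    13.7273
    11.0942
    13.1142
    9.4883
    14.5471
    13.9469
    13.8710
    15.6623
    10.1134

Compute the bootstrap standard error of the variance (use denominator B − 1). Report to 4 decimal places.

Bootstrap SE is the standard deviation of the 9 replicate variances.
Mean of replicates: (13.7273 + 11.0942 + 13.1142 + 9.4883 + 14.5471 + 13.9469 + 13.8710 + 15.6623 + 10.1134) / 9 = 115.56470 / 9 = 12.84052
Sum of squared deviations: (+0.88678)² + (−1.74632)² + (+0.27368)² + (−3.35222)² + (+1.70658)² + (+1.10638)² + (+1.03048)² + (+2.82178)² + (−2.72712)² = 35.74630
Variance = 35.74630 / 8 = 4.46829
SE* = √4.46829

SE* = 2.1138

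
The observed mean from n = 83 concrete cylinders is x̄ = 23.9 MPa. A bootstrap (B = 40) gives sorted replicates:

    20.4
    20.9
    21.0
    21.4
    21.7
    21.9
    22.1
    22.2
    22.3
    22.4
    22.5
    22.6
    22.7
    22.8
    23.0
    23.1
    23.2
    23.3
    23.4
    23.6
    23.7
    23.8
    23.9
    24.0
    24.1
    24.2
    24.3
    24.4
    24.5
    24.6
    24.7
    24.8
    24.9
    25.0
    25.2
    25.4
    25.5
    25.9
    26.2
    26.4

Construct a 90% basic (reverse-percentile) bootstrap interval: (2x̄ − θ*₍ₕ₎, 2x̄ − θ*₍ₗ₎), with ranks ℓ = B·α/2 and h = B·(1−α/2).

Percentile endpoints at ranks 2 and 38: θ*₍2₎ = 20.9, θ*₍38₎ = 25.9.
Basic interval reflects these around x̄:
  lower = 2 × 23.9 − 25.9 = 21.9
  upper = 2 × 23.9 − 20.9 = 26.9

(21.9, 26.9)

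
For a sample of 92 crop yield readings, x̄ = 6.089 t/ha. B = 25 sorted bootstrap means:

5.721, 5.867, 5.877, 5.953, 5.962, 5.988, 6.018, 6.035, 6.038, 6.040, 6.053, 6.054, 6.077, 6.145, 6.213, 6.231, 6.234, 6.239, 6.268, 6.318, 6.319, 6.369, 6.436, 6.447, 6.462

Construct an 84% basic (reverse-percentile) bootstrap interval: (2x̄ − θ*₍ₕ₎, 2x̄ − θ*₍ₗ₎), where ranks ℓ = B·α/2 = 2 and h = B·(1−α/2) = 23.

Percentile endpoints at ranks 2 and 23: θ*₍2₎ = 5.867, θ*₍23₎ = 6.436.
Basic interval reflects these around x̄:
  lower = 2 × 6.089 − 6.436 = 5.742
  upper = 2 × 6.089 − 5.867 = 6.311

(5.742, 6.311)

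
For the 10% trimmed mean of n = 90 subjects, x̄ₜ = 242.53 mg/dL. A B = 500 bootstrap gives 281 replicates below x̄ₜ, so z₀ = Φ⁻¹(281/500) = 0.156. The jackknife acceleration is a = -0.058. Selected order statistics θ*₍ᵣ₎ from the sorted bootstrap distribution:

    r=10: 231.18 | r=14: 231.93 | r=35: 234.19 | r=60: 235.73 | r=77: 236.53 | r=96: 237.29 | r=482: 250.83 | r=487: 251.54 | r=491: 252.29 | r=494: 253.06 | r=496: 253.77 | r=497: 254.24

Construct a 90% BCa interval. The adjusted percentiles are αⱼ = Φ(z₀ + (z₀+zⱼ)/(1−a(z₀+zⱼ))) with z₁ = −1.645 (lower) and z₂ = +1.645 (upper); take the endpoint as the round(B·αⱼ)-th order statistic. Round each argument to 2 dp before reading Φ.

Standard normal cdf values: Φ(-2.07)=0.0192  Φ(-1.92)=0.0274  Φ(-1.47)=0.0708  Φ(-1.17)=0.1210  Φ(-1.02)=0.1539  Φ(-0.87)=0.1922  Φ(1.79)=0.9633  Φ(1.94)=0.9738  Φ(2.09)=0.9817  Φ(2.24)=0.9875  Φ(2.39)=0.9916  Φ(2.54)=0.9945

Lower: z₀ + z₁ = 0.156 + (-1.645) = -1.489; 1 − a(z₀+z₁) = 1 − (-0.058)(-1.489) = 0.9136; argument = 0.156 + (-1.489)/0.9136 = -1.4737 → -1.47.
α₁ = Φ(-1.47) = 0.0708; rank = round(500 × 0.0708) = 35; θ*₍35₎ = 234.19.
Upper: z₀ + z₂ = 1.801; 1 − a(z₀+z₂) = 1.1045; argument = 1.7867 → 1.79; α₂ = 0.9633; rank = 482; θ*₍482₎ = 250.83.

(234.19, 250.83)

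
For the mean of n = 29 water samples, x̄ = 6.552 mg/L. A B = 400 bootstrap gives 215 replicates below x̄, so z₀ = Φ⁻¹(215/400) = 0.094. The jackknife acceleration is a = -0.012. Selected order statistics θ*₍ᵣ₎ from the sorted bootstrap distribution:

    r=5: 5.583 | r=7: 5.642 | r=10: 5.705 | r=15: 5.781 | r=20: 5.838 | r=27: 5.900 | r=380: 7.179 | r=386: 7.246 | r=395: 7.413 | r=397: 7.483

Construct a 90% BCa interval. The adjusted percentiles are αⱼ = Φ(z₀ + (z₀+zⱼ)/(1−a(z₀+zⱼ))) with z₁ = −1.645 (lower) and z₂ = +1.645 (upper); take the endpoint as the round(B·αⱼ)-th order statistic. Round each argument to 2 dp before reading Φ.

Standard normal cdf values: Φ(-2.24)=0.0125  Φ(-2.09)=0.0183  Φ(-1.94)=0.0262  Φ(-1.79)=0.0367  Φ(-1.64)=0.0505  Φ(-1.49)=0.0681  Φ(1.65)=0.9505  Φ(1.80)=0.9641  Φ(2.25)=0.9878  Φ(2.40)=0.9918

Lower: z₀ + z₁ = 0.094 + (-1.645) = -1.551; 1 − a(z₀+z₁) = 1 − (-0.012)(-1.551) = 0.9814; argument = 0.094 + (-1.551)/0.9814 = -1.4864 → -1.49.
α₁ = Φ(-1.49) = 0.0681; rank = round(400 × 0.0681) = 27; θ*₍27₎ = 5.900.
Upper: z₀ + z₂ = 1.739; 1 − a(z₀+z₂) = 1.0209; argument = 1.7975 → 1.80; α₂ = 0.9641; rank = 386; θ*₍386₎ = 7.246.

(5.900, 7.246)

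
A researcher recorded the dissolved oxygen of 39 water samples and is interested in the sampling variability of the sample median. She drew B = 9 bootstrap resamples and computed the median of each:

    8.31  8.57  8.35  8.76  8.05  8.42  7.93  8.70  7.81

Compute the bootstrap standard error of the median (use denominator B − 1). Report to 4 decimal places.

Bootstrap SE is the standard deviation of the 9 replicate medians.
Mean of replicates: (8.31 + 8.57 + 8.35 + 8.76 + 8.05 + 8.42 + 7.93 + 8.70 + 7.81) / 9 = 74.90000 / 9 = 8.32222
Sum of squared deviations: (−0.01222)² + (+0.24778)² + (+0.02778)² + (+0.43778)² + (−0.27222)² + (+0.09778)² + (−0.39222)² + (+0.37778)² + (−0.51222)² = 0.89656
Variance = 0.89656 / 8 = 0.11207
SE* = √0.11207

SE* = 0.3348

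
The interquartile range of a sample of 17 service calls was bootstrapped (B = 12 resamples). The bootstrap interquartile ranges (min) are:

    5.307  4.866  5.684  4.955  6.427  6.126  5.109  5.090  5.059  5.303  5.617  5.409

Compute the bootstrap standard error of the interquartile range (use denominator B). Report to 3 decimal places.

SE* = 0.457

Bootstrap SE is the standard deviation of the 12 replicate interquartile ranges.
Mean of replicates: (5.307 + 4.866 + 5.684 + 4.955 + 6.427 + 6.126 + 5.109 + 5.090 + 5.059 + 5.303 + 5.617 + 5.409) / 12 = 64.9520 / 12 = 5.4127
Sum of squared deviations: (−0.1057)² + (−0.5467)² + (+0.2713)² + (−0.4577)² + (+1.0143)² + (+0.7133)² + (−0.3037)² + (−0.3227)² + (−0.3537)² + (−0.1097)² + (+0.2043)² + (−0.0037)² = 2.5060
Variance = 2.5060 / 12 = 0.2088
SE* = √0.2088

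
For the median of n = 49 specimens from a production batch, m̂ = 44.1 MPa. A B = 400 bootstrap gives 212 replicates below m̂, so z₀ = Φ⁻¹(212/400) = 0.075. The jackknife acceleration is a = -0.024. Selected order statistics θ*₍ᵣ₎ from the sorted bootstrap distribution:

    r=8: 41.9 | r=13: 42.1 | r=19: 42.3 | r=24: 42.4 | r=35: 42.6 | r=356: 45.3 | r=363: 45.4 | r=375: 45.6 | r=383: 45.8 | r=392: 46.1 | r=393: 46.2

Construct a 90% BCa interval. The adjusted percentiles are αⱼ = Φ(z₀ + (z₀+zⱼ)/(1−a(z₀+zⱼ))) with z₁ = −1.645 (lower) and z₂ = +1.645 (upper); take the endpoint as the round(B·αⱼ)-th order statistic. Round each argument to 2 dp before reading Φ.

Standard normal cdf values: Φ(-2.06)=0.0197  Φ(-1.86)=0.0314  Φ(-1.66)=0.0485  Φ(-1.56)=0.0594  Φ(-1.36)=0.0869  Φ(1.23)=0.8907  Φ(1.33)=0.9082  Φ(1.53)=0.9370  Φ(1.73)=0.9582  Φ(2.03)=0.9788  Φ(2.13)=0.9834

Lower: z₀ + z₁ = 0.075 + (-1.645) = -1.570; 1 − a(z₀+z₁) = 1 − (-0.024)(-1.570) = 0.9623; argument = 0.075 + (-1.570)/0.9623 = -1.5565 → -1.56.
α₁ = Φ(-1.56) = 0.0594; rank = round(400 × 0.0594) = 24; θ*₍24₎ = 42.4.
Upper: z₀ + z₂ = 1.720; 1 − a(z₀+z₂) = 1.0413; argument = 1.7268 → 1.73; α₂ = 0.9582; rank = 383; θ*₍383₎ = 45.8.

(42.4, 45.8)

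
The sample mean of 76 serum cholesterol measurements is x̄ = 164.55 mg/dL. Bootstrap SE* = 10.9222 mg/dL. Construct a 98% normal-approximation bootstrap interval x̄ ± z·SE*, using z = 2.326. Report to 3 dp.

Margin = 2.326 × 10.9222 = 25.4050
Interval: 164.55 ± 25.4050

(139.145, 189.955)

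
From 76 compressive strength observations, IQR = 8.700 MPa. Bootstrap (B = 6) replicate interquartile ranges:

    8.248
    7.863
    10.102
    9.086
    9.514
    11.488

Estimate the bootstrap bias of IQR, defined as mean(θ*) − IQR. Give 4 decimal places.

mean(θ*) = (8.248 + 7.863 + 10.102 + 9.086 + 9.514 + 11.488) / 6 = 9.38350
bias = 9.38350 − 8.700

bias = +0.6835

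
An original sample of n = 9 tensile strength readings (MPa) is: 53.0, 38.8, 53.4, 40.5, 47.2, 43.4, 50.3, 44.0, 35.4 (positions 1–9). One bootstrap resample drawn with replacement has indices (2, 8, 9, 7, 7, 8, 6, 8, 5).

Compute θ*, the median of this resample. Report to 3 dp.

Resample values: 38.8, 44.0, 35.4, 50.3, 50.3, 44.0, 43.4, 44.0, 47.2.
Sorted: 35.4, 38.8, 43.4, 44.0, 44.0, 44.0, 47.2, 50.3, 50.3
Median = middle value = 44.000

θ* = 44.000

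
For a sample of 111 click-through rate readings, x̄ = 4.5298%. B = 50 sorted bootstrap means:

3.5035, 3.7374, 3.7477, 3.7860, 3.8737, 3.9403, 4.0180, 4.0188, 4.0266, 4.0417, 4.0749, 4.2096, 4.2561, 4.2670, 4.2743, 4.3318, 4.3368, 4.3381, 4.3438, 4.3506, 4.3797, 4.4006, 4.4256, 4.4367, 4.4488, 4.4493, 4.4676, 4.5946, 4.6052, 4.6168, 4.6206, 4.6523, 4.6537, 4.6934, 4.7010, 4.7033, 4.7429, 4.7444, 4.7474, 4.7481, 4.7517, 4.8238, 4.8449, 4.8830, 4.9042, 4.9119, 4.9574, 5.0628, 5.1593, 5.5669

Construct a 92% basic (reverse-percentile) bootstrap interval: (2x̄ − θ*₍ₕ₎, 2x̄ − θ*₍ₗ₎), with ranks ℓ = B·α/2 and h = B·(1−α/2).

(3.9968, 5.3222)

Percentile endpoints at ranks 2 and 48: θ*₍2₎ = 3.7374, θ*₍48₎ = 5.0628.
Basic interval reflects these around x̄:
  lower = 2 × 4.5298 − 5.0628 = 3.9968
  upper = 2 × 4.5298 − 3.7374 = 5.3222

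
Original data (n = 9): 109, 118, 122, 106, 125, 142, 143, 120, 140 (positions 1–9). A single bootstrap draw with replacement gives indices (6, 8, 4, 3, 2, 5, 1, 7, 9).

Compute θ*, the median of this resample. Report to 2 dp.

Resample values: 142, 120, 106, 122, 118, 125, 109, 143, 140.
Sorted: 106, 109, 118, 120, 122, 125, 140, 142, 143
Median = middle value = 122.00

θ* = 122.00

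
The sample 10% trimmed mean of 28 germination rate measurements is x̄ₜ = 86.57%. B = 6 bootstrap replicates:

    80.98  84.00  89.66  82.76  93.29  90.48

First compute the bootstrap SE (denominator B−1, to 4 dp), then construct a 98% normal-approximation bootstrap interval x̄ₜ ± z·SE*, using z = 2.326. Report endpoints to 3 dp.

Mean of replicates = 86.8617; sum of squared deviations = 121.8533; SE* = √(121.8533/5) = 4.9367
Margin = 2.326 × 4.9367 = 11.4828
Interval: 86.57 ± 11.4828

(75.087, 98.053)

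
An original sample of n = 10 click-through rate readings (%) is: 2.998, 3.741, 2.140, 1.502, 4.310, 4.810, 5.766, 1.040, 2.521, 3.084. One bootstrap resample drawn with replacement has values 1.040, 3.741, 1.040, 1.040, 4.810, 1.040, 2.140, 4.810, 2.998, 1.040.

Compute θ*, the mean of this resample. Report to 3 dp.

θ* = 2.370

Mean = (1.040 + 3.741 + 1.040 + 1.040 + 4.810 + 1.040 + 2.140 + 4.810 + 2.998 + 1.040) / 10 = 23.6990 / 10 = 2.370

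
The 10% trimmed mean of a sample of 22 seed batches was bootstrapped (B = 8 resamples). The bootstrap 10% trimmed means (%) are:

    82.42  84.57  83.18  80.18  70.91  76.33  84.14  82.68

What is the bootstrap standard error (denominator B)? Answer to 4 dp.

SE* = 4.3999

Bootstrap SE is the standard deviation of the 8 replicate 10% trimmed means.
Mean of replicates: (82.42 + 84.57 + 83.18 + 80.18 + 70.91 + 76.33 + 84.14 + 82.68) / 8 = 644.41000 / 8 = 80.55125
Sum of squared deviations: (+1.86875)² + (+4.01875)² + (+2.62875)² + (−0.37125)² + (−9.64125)² + (−4.22125)² + (+3.58875)² + (+2.12875)² = 154.87409
Variance = 154.87409 / 8 = 19.35926
SE* = √19.35926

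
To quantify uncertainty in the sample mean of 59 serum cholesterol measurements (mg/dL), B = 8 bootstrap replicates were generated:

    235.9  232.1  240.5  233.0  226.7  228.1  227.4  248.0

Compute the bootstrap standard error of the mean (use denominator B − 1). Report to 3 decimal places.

SE* = 7.350

Bootstrap SE is the standard deviation of the 8 replicate means.
Mean of replicates: (235.9 + 232.1 + 240.5 + 233.0 + 226.7 + 228.1 + 227.4 + 248.0) / 8 = 1871.7000 / 8 = 233.9625
Sum of squared deviations: (+1.9375)² + (−1.8625)² + (+6.5375)² + (−0.9625)² + (−7.2625)² + (−5.8625)² + (−6.5625)² + (+14.0375)² = 378.1188
Variance = 378.1188 / 7 = 54.0170
SE* = √54.0170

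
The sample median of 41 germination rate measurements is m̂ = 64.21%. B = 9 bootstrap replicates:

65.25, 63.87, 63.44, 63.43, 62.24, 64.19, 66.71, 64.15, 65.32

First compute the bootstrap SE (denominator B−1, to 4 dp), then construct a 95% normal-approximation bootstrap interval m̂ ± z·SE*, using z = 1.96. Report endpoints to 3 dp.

(61.644, 66.776)

Mean of replicates = 64.2889; sum of squared deviations = 13.7095; SE* = √(13.7095/8) = 1.3091
Margin = 1.96 × 1.3091 = 2.5658
Interval: 64.21 ± 2.5658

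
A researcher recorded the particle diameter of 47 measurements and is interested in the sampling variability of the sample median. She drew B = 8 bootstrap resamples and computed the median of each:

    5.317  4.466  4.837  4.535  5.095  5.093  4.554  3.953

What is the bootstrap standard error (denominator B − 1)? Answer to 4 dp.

Bootstrap SE is the standard deviation of the 8 replicate medians.
Mean of replicates: (5.317 + 4.466 + 4.837 + 4.535 + 5.095 + 5.093 + 4.554 + 3.953) / 8 = 37.85000 / 8 = 4.73125
Sum of squared deviations: (+0.58575)² + (−0.26525)² + (+0.10575)² + (−0.19625)² + (+0.36375)² + (+0.36175)² + (−0.17725)² + (−0.77825)² = 1.36343
Variance = 1.36343 / 7 = 0.19478
SE* = √0.19478

SE* = 0.4413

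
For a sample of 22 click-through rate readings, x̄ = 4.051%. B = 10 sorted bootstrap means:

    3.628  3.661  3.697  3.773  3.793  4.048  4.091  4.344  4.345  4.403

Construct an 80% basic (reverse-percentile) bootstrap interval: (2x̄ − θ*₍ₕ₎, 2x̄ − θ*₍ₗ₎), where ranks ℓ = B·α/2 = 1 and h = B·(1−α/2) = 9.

(3.757, 4.474)

Percentile endpoints at ranks 1 and 9: θ*₍1₎ = 3.628, θ*₍9₎ = 4.345.
Basic interval reflects these around x̄:
  lower = 2 × 4.051 − 4.345 = 3.757
  upper = 2 × 4.051 − 3.628 = 4.474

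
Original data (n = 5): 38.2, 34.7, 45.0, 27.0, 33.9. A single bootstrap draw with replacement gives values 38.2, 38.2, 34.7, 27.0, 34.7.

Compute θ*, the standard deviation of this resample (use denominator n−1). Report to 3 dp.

θ* = 4.574

Mean = 34.5600; sum of squared deviations = 83.6920
s² = 83.6920 / 4 = 20.9230
s = √20.9230 = 4.574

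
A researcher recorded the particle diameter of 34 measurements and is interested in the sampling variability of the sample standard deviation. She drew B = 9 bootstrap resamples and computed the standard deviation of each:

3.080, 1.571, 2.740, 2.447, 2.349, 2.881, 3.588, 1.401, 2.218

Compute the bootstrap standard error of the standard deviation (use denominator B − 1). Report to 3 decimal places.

SE* = 0.698

Bootstrap SE is the standard deviation of the 9 replicate standard deviations.
Mean of replicates: (3.080 + 1.571 + 2.740 + 2.447 + 2.349 + 2.881 + 3.588 + 1.401 + 2.218) / 9 = 22.2750 / 9 = 2.4750
Sum of squared deviations: (+0.6050)² + (−0.9040)² + (+0.2650)² + (−0.0280)² + (−0.1260)² + (+0.4060)² + (+1.1130)² + (−1.0740)² + (−0.2570)² = 3.8933
Variance = 3.8933 / 8 = 0.4867
SE* = √0.4867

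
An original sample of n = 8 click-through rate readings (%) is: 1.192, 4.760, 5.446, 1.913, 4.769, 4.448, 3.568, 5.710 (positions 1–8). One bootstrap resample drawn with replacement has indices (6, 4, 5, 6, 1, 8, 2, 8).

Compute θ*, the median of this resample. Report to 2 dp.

Resample values: 4.448, 1.913, 4.769, 4.448, 1.192, 5.710, 4.760, 5.710.
Sorted: 1.192, 1.913, 4.448, 4.448, 4.760, 4.769, 5.710, 5.710
Median = average of the two middle values = 4.60

θ* = 4.60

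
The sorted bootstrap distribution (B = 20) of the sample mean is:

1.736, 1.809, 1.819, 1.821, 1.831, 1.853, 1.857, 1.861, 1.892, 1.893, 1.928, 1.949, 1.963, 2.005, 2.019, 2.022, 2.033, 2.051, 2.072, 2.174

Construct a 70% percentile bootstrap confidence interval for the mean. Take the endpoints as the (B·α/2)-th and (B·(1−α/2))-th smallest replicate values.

α = 0.30; lower rank = 20 × 0.150 = 3; upper rank = 20 × 0.850 = 17.
The 3rd smallest replicate is 1.819; the 17th is 2.033.

(1.819, 2.033)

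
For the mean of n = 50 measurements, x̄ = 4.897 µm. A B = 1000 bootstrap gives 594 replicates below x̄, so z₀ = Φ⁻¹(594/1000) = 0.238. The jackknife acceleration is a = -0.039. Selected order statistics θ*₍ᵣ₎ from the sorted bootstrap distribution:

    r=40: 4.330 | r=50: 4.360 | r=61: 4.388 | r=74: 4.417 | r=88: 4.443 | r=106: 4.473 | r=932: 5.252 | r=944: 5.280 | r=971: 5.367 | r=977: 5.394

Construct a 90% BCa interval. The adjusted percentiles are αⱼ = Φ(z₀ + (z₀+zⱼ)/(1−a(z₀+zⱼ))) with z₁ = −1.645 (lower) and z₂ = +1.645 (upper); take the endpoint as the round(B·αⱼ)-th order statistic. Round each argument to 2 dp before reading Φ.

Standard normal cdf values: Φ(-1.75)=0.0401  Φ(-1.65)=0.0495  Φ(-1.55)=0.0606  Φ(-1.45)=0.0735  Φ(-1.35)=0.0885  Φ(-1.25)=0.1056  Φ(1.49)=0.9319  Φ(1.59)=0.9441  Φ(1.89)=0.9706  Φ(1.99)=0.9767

(4.473, 5.394)

Lower: z₀ + z₁ = 0.238 + (-1.645) = -1.407; 1 − a(z₀+z₁) = 1 − (-0.039)(-1.407) = 0.9451; argument = 0.238 + (-1.407)/0.9451 = -1.2507 → -1.25.
α₁ = Φ(-1.25) = 0.1056; rank = round(1000 × 0.1056) = 106; θ*₍106₎ = 4.473.
Upper: z₀ + z₂ = 1.883; 1 − a(z₀+z₂) = 1.0734; argument = 1.9922 → 1.99; α₂ = 0.9767; rank = 977; θ*₍977₎ = 5.394.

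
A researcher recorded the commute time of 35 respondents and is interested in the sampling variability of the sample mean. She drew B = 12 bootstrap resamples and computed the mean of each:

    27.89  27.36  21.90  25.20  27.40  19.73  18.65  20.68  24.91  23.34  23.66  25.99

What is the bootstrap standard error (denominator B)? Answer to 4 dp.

SE* = 2.9848

Bootstrap SE is the standard deviation of the 12 replicate means.
Mean of replicates: (27.89 + 27.36 + 21.90 + 25.20 + 27.40 + 19.73 + 18.65 + 20.68 + 24.91 + 23.34 + 23.66 + 25.99) / 12 = 286.71000 / 12 = 23.89250
Sum of squared deviations: (+3.99750)² + (+3.46750)² + (−1.99250)² + (+1.30750)² + (+3.50750)² + (−4.16250)² + (−5.24250)² + (−3.21250)² + (+1.01750)² + (−0.55250)² + (−0.23250)² + (+2.09750)² = 106.91022
Variance = 106.91022 / 12 = 8.90919
SE* = √8.90919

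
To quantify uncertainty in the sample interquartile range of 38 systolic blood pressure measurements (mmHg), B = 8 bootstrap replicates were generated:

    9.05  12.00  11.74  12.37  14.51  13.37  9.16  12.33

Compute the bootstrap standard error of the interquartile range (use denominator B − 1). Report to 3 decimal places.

Bootstrap SE is the standard deviation of the 8 replicate interquartile ranges.
Mean of replicates: (9.05 + 12.00 + 11.74 + 12.37 + 14.51 + 13.37 + 9.16 + 12.33) / 8 = 94.5300 / 8 = 11.8163
Sum of squared deviations: (−2.7662)² + (+0.1837)² + (−0.0762)² + (+0.5537)² + (+2.6937)² + (+1.5537)² + (−2.6562)² + (+0.5137)² = 24.9884
Variance = 24.9884 / 7 = 3.5698
SE* = √3.5698

SE* = 1.889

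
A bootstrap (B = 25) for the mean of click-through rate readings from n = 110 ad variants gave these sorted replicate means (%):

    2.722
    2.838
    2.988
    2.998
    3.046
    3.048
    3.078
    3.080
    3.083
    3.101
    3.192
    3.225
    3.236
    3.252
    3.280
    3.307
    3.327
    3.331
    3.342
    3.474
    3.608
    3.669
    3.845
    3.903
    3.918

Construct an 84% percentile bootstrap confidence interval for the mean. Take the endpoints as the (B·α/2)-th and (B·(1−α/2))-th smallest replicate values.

α = 0.16; lower rank = 25 × 0.080 = 2; upper rank = 25 × 0.920 = 23.
The 2nd smallest replicate is 2.838; the 23rd is 3.845.

(2.838, 3.845)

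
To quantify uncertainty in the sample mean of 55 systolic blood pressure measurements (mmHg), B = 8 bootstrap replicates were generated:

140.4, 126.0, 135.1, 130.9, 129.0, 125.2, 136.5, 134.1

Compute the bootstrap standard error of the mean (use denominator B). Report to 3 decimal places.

SE* = 4.964

Bootstrap SE is the standard deviation of the 8 replicate means.
Mean of replicates: (140.4 + 126.0 + 135.1 + 130.9 + 129.0 + 125.2 + 136.5 + 134.1) / 8 = 1057.2000 / 8 = 132.1500
Sum of squared deviations: (+8.2500)² + (−6.1500)² + (+2.9500)² + (−1.2500)² + (−3.1500)² + (−6.9500)² + (+4.3500)² + (+1.9500)² = 197.1000
Variance = 197.1000 / 8 = 24.6375
SE* = √24.6375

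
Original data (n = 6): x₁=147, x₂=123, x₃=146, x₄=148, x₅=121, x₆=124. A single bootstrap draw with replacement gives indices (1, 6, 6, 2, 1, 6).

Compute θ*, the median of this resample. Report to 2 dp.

Resample values: 147, 124, 124, 123, 147, 124.
Sorted: 123, 124, 124, 124, 147, 147
Median = average of the two middle values = 124.00

θ* = 124.00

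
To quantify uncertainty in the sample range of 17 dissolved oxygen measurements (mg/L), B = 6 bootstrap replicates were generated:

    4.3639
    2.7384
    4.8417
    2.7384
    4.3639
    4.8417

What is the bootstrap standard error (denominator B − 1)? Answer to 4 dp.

SE* = 0.9862

Bootstrap SE is the standard deviation of the 6 replicate ranges.
Mean of replicates: (4.3639 + 2.7384 + 4.8417 + 2.7384 + 4.3639 + 4.8417) / 6 = 23.88800 / 6 = 3.98133
Sum of squared deviations: (+0.38257)² + (−1.24293)² + (+0.86037)² + (−1.24293)² + (+0.38257)² + (+0.86037)² = 4.86294
Variance = 4.86294 / 5 = 0.97259
SE* = √0.97259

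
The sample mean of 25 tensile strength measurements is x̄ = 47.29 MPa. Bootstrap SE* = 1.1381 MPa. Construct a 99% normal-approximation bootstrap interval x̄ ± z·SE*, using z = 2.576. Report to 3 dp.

Margin = 2.576 × 1.1381 = 2.9317
Interval: 47.29 ± 2.9317

(44.358, 50.222)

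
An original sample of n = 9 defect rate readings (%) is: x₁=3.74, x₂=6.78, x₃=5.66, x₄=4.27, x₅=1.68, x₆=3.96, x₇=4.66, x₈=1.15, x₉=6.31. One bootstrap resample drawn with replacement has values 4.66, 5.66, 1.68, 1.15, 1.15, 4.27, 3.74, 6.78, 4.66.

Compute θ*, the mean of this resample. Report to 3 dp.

Mean = (4.66 + 5.66 + 1.68 + 1.15 + 1.15 + 4.27 + 3.74 + 6.78 + 4.66) / 9 = 33.750 / 9 = 3.750

θ* = 3.750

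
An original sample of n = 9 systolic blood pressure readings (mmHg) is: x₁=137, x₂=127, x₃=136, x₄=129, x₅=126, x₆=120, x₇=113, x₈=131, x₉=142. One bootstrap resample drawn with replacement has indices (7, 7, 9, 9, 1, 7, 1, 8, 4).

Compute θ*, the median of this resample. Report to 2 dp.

Resample values: 113, 113, 142, 142, 137, 113, 137, 131, 129.
Sorted: 113, 113, 113, 129, 131, 137, 137, 142, 142
Median = middle value = 131.00

θ* = 131.00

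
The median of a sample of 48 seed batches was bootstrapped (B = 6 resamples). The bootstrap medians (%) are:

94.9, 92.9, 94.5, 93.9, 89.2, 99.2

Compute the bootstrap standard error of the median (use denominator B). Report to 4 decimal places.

Bootstrap SE is the standard deviation of the 6 replicate medians.
Mean of replicates: (94.9 + 92.9 + 94.5 + 93.9 + 89.2 + 99.2) / 6 = 564.60000 / 6 = 94.10000
Sum of squared deviations: (+0.80000)² + (−1.20000)² + (+0.40000)² + (−0.20000)² + (−4.90000)² + (+5.10000)² = 52.30000
Variance = 52.30000 / 6 = 8.71667
SE* = √8.71667

SE* = 2.9524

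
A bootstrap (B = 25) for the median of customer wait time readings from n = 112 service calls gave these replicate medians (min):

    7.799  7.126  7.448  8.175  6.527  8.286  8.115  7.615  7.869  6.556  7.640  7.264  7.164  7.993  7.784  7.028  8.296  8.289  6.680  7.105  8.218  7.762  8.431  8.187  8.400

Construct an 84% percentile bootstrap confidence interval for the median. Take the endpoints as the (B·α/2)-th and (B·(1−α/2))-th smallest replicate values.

Sorted replicates: 6.527, 6.556, 6.680, 7.028, 7.105, 7.126, 7.164, 7.264, 7.448, 7.615, 7.640, 7.762, 7.784, 7.799, 7.869, 7.993, 8.115, 8.175, 8.187, 8.218, 8.286, 8.289, 8.296, 8.400, 8.431
α = 0.16; lower rank = 25 × 0.080 = 2; upper rank = 25 × 0.920 = 23.
The 2nd smallest replicate is 6.556; the 23rd is 8.296.

(6.556, 8.296)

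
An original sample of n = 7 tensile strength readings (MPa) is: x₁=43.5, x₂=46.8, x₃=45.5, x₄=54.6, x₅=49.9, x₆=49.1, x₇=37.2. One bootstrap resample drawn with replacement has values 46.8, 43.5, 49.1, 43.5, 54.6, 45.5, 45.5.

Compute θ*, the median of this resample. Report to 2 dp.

θ* = 45.50

Sorted: 43.5, 43.5, 45.5, 45.5, 46.8, 49.1, 54.6
Median = middle value = 45.50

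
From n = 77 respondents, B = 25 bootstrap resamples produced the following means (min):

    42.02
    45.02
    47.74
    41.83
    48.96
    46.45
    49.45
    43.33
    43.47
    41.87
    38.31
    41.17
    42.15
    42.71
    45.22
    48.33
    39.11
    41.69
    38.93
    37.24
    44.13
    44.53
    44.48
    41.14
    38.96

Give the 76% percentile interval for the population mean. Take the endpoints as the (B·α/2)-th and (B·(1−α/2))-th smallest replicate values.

(38.93, 47.74)

Sorted replicates: 37.24, 38.31, 38.93, 38.96, 39.11, 41.14, 41.17, 41.69, 41.83, 41.87, 42.02, 42.15, 42.71, 43.33, 43.47, 44.13, 44.48, 44.53, 45.02, 45.22, 46.45, 47.74, 48.33, 48.96, 49.45
α = 0.24; lower rank = 25 × 0.120 = 3; upper rank = 25 × 0.880 = 22.
The 3rd smallest replicate is 38.93; the 22nd is 47.74.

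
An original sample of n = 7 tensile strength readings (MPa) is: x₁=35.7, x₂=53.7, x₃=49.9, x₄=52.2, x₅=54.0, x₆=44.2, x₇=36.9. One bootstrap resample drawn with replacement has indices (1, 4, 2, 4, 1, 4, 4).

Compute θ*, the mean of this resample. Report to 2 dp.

Resample values: 35.7, 52.2, 53.7, 52.2, 35.7, 52.2, 52.2.
Mean = (35.7 + 52.2 + 53.7 + 52.2 + 35.7 + 52.2 + 52.2) / 7 = 333.90 / 7 = 47.70

θ* = 47.70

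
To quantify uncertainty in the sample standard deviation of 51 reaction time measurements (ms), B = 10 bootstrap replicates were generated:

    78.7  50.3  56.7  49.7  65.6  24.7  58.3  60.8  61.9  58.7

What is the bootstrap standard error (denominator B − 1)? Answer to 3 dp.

Bootstrap SE is the standard deviation of the 10 replicate standard deviations.
Mean of replicates: (78.7 + 50.3 + 56.7 + 49.7 + 65.6 + 24.7 + 58.3 + 60.8 + 61.9 + 58.7) / 10 = 565.4000 / 10 = 56.5400
Sum of squared deviations: (+22.1600)² + (−6.2400)² + (+0.1600)² + (−6.8400)² + (+9.0600)² + (−31.8400)² + (+1.7600)² + (+4.2600)² + (+5.3600)² + (+2.1600)² = 1727.3240
Variance = 1727.3240 / 9 = 191.9249
SE* = √191.9249

SE* = 13.854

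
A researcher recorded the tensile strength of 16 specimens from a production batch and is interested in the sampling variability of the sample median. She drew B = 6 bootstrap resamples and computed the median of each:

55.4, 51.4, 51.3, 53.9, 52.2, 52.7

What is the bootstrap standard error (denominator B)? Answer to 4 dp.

Bootstrap SE is the standard deviation of the 6 replicate medians.
Mean of replicates: (55.4 + 51.4 + 51.3 + 53.9 + 52.2 + 52.7) / 6 = 316.90000 / 6 = 52.81667
Sum of squared deviations: (+2.58333)² + (−1.41667)² + (−1.51667)² + (+1.08333)² + (−0.61667)² + (−0.11667)² = 12.54833
Variance = 12.54833 / 6 = 2.09139
SE* = √2.09139

SE* = 1.4462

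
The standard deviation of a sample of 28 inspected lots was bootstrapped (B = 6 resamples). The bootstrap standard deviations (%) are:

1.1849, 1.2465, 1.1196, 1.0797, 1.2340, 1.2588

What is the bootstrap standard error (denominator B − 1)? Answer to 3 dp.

Bootstrap SE is the standard deviation of the 6 replicate standard deviations.
Mean of replicates: (1.1849 + 1.2465 + 1.1196 + 1.0797 + 1.2340 + 1.2588) / 6 = 7.12350 / 6 = 1.18725
Sum of squared deviations: (−0.00235)² + (+0.05925)² + (−0.06765)² + (−0.10755)² + (+0.04675)² + (+0.07155)² = 0.02696
Variance = 0.02696 / 5 = 0.00539
SE* = √0.00539

SE* = 0.073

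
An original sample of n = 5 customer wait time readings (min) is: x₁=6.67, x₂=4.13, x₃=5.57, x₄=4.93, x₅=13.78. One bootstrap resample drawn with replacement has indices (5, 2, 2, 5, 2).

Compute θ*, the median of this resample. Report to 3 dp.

θ* = 4.130

Resample values: 13.78, 4.13, 4.13, 13.78, 4.13.
Sorted: 4.13, 4.13, 4.13, 13.78, 13.78
Median = middle value = 4.130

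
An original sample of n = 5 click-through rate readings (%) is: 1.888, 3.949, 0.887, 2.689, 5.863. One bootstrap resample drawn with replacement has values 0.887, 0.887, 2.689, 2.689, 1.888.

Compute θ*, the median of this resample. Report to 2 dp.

θ* = 1.89

Sorted: 0.887, 0.887, 1.888, 2.689, 2.689
Median = middle value = 1.89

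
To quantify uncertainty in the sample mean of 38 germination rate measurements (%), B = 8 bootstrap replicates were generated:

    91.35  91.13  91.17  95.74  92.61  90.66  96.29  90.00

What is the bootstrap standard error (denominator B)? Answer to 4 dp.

Bootstrap SE is the standard deviation of the 8 replicate means.
Mean of replicates: (91.35 + 91.13 + 91.17 + 95.74 + 92.61 + 90.66 + 96.29 + 90.00) / 8 = 738.95000 / 8 = 92.36875
Sum of squared deviations: (−1.01875)² + (−1.23875)² + (−1.19875)² + (+3.37125)² + (+0.24125)² + (−1.70875)² + (+3.92125)² + (−2.36875)² = 39.33989
Variance = 39.33989 / 8 = 4.91749
SE* = √4.91749

SE* = 2.2175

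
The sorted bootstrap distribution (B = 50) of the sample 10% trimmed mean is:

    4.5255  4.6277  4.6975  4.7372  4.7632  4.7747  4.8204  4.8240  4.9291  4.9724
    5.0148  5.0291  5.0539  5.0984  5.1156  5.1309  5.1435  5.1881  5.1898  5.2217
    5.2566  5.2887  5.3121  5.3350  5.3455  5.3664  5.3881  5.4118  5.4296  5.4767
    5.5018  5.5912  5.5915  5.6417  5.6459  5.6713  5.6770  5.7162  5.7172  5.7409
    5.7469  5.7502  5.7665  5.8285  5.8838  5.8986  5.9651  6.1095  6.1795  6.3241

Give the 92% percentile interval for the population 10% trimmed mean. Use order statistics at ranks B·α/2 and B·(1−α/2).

(4.6277, 6.1095)

α = 0.08; lower rank = 50 × 0.040 = 2; upper rank = 50 × 0.960 = 48.
The 2nd smallest replicate is 4.6277; the 48th is 6.1095.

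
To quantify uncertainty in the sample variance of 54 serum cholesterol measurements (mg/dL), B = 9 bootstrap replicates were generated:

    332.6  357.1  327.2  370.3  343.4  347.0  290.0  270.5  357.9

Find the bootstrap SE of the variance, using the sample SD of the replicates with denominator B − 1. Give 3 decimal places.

Bootstrap SE is the standard deviation of the 9 replicate variances.
Mean of replicates: (332.6 + 357.1 + 327.2 + 370.3 + 343.4 + 347.0 + 290.0 + 270.5 + 357.9) / 9 = 2996.0000 / 9 = 332.8889
Sum of squared deviations: (−0.2889)² + (+24.2111)² + (−5.6889)² + (+37.4111)² + (+10.5111)² + (+14.1111)² + (−42.8889)² + (−62.3889)² + (+25.0111)² = 8685.2089
Variance = 8685.2089 / 8 = 1085.6511
SE* = √1085.6511

SE* = 32.949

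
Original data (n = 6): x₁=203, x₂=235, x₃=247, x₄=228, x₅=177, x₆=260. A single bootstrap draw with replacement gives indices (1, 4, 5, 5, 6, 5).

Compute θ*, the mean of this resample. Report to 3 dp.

Resample values: 203, 228, 177, 177, 260, 177.
Mean = (203 + 228 + 177 + 177 + 260 + 177) / 6 = 1222.0 / 6 = 203.667

θ* = 203.667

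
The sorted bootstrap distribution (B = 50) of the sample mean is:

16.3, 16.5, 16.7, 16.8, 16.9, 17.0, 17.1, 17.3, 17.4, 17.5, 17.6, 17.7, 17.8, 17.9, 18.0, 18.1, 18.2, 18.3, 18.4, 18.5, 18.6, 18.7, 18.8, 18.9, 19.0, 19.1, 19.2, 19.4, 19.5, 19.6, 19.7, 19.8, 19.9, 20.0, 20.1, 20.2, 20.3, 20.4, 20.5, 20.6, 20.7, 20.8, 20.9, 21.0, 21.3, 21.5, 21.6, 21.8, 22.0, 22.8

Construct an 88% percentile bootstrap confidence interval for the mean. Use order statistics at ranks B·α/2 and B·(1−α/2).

(16.7, 21.6)

α = 0.12; lower rank = 50 × 0.060 = 3; upper rank = 50 × 0.940 = 47.
The 3rd smallest replicate is 16.7; the 47th is 21.6.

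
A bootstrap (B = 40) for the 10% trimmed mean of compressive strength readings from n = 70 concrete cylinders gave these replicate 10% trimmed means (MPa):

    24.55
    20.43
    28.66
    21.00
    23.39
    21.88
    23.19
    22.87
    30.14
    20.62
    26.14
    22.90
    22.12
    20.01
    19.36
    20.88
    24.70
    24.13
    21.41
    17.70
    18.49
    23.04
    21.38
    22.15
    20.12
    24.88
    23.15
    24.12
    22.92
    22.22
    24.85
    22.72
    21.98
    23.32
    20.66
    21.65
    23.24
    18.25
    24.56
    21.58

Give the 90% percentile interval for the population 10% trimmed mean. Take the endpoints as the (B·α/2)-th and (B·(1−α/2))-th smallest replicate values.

Sorted replicates: 17.70, 18.25, 18.49, 19.36, 20.01, 20.12, 20.43, 20.62, 20.66, 20.88, 21.00, 21.38, 21.41, 21.58, 21.65, 21.88, 21.98, 22.12, 22.15, 22.22, 22.72, 22.87, 22.90, 22.92, 23.04, 23.15, 23.19, 23.24, 23.32, 23.39, 24.12, 24.13, 24.55, 24.56, 24.70, 24.85, 24.88, 26.14, 28.66, 30.14
α = 0.10; lower rank = 40 × 0.050 = 2; upper rank = 40 × 0.950 = 38.
The 2nd smallest replicate is 18.25; the 38th is 26.14.

(18.25, 26.14)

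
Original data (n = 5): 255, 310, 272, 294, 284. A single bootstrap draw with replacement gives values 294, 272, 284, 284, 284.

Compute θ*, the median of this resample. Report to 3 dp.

Sorted: 272, 284, 284, 284, 294
Median = middle value = 284.000

θ* = 284.000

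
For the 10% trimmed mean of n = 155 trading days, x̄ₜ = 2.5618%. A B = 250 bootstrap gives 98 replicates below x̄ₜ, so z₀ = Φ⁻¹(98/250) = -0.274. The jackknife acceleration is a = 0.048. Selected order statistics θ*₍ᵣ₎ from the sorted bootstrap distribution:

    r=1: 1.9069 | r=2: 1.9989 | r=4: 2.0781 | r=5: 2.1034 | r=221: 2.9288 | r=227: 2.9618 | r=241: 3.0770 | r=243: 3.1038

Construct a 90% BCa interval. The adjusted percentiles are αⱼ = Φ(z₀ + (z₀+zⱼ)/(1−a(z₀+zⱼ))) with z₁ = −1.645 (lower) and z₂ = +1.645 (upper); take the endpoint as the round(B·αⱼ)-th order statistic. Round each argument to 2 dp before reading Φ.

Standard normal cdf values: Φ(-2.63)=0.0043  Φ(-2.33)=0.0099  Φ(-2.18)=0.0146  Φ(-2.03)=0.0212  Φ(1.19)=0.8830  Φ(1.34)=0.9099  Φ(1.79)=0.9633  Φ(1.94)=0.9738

(2.1034, 2.9288)

Lower: z₀ + z₁ = -0.274 + (-1.645) = -1.919; 1 − a(z₀+z₁) = 1 − (0.048)(-1.919) = 1.0921; argument = -0.274 + (-1.919)/1.0921 = -2.0311 → -2.03.
α₁ = Φ(-2.03) = 0.0212; rank = round(250 × 0.0212) = 5; θ*₍5₎ = 2.1034.
Upper: z₀ + z₂ = 1.371; 1 − a(z₀+z₂) = 0.9342; argument = 1.1936 → 1.19; α₂ = 0.8830; rank = 221; θ*₍221₎ = 2.9288.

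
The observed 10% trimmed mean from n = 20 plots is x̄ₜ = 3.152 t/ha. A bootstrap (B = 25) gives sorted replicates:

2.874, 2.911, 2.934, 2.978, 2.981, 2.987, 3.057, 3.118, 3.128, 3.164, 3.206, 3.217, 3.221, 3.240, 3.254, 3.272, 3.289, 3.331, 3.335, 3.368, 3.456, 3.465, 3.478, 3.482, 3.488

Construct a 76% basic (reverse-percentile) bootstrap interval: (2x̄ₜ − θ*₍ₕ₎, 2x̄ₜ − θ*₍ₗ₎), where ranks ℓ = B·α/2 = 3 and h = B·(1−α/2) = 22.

Percentile endpoints at ranks 3 and 22: θ*₍3₎ = 2.934, θ*₍22₎ = 3.465.
Basic interval reflects these around x̄ₜ:
  lower = 2 × 3.152 − 3.465 = 2.839
  upper = 2 × 3.152 − 2.934 = 3.370

(2.839, 3.370)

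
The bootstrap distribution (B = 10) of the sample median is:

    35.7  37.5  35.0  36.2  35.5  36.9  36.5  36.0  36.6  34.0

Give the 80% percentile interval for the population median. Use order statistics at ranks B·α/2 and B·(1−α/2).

(34.0, 36.9)

Sorted replicates: 34.0, 35.0, 35.5, 35.7, 36.0, 36.2, 36.5, 36.6, 36.9, 37.5
α = 0.20; lower rank = 10 × 0.100 = 1; upper rank = 10 × 0.900 = 9.
The 1st smallest replicate is 34.0; the 9th is 36.9.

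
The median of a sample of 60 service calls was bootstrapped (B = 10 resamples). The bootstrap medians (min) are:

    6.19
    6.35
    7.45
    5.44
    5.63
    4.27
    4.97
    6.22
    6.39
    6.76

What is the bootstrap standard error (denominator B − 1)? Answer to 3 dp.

Bootstrap SE is the standard deviation of the 10 replicate medians.
Mean of replicates: (6.19 + 6.35 + 7.45 + 5.44 + 5.63 + 4.27 + 4.97 + 6.22 + 6.39 + 6.76) / 10 = 59.6700 / 10 = 5.9670
Sum of squared deviations: (+0.2230)² + (+0.3830)² + (+1.4830)² + (−0.5270)² + (−0.3370)² + (−1.6970)² + (−0.9970)² + (+0.2530)² + (+0.4230)² + (+0.7930)² = 7.5326
Variance = 7.5326 / 9 = 0.8370
SE* = √0.8370

SE* = 0.915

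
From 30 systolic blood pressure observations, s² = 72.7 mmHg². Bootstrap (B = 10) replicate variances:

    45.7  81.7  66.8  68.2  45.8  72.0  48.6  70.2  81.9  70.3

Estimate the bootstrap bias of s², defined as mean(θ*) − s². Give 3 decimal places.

mean(θ*) = (45.7 + 81.7 + 66.8 + 68.2 + 45.8 + 72.0 + 48.6 + 70.2 + 81.9 + 70.3) / 10 = 65.1200
bias = 65.1200 − 72.7

bias = −7.580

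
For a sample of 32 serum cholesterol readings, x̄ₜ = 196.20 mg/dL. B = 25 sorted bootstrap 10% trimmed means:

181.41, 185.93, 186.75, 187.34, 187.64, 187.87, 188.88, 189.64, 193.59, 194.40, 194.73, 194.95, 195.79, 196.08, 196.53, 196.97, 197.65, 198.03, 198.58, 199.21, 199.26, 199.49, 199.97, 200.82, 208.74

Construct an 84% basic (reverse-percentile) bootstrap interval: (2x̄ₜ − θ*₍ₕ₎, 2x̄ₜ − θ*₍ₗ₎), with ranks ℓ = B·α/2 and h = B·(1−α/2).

(192.43, 206.47)

Percentile endpoints at ranks 2 and 23: θ*₍2₎ = 185.93, θ*₍23₎ = 199.97.
Basic interval reflects these around x̄ₜ:
  lower = 2 × 196.20 − 199.97 = 192.43
  upper = 2 × 196.20 − 185.93 = 206.47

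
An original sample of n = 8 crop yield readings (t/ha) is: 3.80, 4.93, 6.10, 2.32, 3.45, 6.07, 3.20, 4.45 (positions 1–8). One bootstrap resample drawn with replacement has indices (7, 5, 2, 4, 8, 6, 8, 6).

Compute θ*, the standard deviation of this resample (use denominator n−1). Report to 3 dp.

θ* = 1.338

Resample values: 3.20, 3.45, 4.93, 2.32, 4.45, 6.07, 4.45, 6.07.
Mean = 4.3675; sum of squared deviations = 12.5242
s² = 12.5242 / 7 = 1.7892
s = √1.7892 = 1.338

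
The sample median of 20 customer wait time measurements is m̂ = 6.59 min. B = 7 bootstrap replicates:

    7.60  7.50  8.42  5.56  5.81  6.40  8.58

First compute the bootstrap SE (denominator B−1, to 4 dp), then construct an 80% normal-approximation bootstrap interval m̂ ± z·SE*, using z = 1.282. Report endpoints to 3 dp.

(5.032, 8.148)

Mean of replicates = 7.1243; sum of squared deviations = 8.8644; SE* = √(8.8644/6) = 1.2155
Margin = 1.282 × 1.2155 = 1.5583
Interval: 6.59 ± 1.5583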